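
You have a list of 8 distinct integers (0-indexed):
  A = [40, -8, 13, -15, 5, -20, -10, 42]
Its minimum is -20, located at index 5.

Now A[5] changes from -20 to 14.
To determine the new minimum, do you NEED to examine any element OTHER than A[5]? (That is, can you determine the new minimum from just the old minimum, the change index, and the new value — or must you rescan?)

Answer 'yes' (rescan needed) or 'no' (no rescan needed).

Old min = -20 at index 5
Change at index 5: -20 -> 14
Index 5 WAS the min and new value 14 > old min -20. Must rescan other elements to find the new min.
Needs rescan: yes

Answer: yes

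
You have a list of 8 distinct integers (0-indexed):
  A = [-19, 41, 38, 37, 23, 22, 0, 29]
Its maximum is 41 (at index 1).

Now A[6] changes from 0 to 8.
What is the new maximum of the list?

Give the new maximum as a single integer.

Answer: 41

Derivation:
Old max = 41 (at index 1)
Change: A[6] 0 -> 8
Changed element was NOT the old max.
  New max = max(old_max, new_val) = max(41, 8) = 41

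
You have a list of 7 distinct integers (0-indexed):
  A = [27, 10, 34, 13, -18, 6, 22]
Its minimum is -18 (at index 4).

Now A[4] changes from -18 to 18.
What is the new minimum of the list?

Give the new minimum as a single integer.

Old min = -18 (at index 4)
Change: A[4] -18 -> 18
Changed element WAS the min. Need to check: is 18 still <= all others?
  Min of remaining elements: 6
  New min = min(18, 6) = 6

Answer: 6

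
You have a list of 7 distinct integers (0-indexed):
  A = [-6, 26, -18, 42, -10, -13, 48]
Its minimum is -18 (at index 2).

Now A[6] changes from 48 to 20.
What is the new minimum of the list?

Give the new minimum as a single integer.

Old min = -18 (at index 2)
Change: A[6] 48 -> 20
Changed element was NOT the old min.
  New min = min(old_min, new_val) = min(-18, 20) = -18

Answer: -18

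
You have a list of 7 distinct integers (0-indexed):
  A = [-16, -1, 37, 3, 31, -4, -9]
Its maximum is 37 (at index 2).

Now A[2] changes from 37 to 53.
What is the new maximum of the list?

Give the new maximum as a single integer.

Answer: 53

Derivation:
Old max = 37 (at index 2)
Change: A[2] 37 -> 53
Changed element WAS the max -> may need rescan.
  Max of remaining elements: 31
  New max = max(53, 31) = 53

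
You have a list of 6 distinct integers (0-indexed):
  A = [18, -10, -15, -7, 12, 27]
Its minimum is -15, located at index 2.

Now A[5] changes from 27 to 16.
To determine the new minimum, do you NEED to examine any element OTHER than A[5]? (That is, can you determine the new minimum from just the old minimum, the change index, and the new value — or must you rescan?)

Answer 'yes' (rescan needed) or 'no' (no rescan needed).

Answer: no

Derivation:
Old min = -15 at index 2
Change at index 5: 27 -> 16
Index 5 was NOT the min. New min = min(-15, 16). No rescan of other elements needed.
Needs rescan: no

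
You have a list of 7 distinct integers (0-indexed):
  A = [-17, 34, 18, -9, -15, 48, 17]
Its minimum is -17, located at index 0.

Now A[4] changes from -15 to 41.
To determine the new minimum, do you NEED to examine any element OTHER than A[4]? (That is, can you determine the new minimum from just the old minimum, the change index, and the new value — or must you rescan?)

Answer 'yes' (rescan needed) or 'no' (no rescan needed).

Old min = -17 at index 0
Change at index 4: -15 -> 41
Index 4 was NOT the min. New min = min(-17, 41). No rescan of other elements needed.
Needs rescan: no

Answer: no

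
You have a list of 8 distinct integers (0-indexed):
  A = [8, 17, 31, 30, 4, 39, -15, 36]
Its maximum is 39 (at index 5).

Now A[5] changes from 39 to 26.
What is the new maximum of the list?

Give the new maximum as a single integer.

Old max = 39 (at index 5)
Change: A[5] 39 -> 26
Changed element WAS the max -> may need rescan.
  Max of remaining elements: 36
  New max = max(26, 36) = 36

Answer: 36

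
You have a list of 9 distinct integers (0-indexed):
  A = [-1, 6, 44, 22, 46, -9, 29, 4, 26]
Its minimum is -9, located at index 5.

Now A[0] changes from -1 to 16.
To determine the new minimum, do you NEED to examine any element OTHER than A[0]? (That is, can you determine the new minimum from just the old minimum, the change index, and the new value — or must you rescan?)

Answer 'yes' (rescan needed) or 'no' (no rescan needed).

Old min = -9 at index 5
Change at index 0: -1 -> 16
Index 0 was NOT the min. New min = min(-9, 16). No rescan of other elements needed.
Needs rescan: no

Answer: no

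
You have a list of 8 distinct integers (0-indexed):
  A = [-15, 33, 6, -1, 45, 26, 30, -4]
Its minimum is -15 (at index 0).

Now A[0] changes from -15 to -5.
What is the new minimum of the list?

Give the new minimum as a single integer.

Answer: -5

Derivation:
Old min = -15 (at index 0)
Change: A[0] -15 -> -5
Changed element WAS the min. Need to check: is -5 still <= all others?
  Min of remaining elements: -4
  New min = min(-5, -4) = -5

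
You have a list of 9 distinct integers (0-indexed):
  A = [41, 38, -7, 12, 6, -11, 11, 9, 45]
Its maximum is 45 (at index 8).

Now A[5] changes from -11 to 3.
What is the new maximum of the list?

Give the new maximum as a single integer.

Answer: 45

Derivation:
Old max = 45 (at index 8)
Change: A[5] -11 -> 3
Changed element was NOT the old max.
  New max = max(old_max, new_val) = max(45, 3) = 45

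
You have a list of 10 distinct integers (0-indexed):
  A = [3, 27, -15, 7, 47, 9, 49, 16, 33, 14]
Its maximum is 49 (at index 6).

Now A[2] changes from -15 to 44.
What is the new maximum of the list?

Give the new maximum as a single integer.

Old max = 49 (at index 6)
Change: A[2] -15 -> 44
Changed element was NOT the old max.
  New max = max(old_max, new_val) = max(49, 44) = 49

Answer: 49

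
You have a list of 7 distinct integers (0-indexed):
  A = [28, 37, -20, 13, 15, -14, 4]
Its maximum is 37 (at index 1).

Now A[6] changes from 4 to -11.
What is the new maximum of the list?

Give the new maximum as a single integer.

Old max = 37 (at index 1)
Change: A[6] 4 -> -11
Changed element was NOT the old max.
  New max = max(old_max, new_val) = max(37, -11) = 37

Answer: 37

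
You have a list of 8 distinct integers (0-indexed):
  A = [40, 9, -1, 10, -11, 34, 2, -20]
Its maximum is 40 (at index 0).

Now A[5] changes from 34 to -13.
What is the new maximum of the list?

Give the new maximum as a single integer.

Answer: 40

Derivation:
Old max = 40 (at index 0)
Change: A[5] 34 -> -13
Changed element was NOT the old max.
  New max = max(old_max, new_val) = max(40, -13) = 40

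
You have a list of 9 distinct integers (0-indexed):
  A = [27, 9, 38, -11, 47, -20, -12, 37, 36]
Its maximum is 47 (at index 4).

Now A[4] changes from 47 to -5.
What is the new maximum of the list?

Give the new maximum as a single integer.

Old max = 47 (at index 4)
Change: A[4] 47 -> -5
Changed element WAS the max -> may need rescan.
  Max of remaining elements: 38
  New max = max(-5, 38) = 38

Answer: 38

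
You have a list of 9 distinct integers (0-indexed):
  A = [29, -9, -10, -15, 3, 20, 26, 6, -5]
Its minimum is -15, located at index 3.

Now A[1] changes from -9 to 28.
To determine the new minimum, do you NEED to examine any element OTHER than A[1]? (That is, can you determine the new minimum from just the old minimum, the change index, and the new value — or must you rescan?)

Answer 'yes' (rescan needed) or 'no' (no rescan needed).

Old min = -15 at index 3
Change at index 1: -9 -> 28
Index 1 was NOT the min. New min = min(-15, 28). No rescan of other elements needed.
Needs rescan: no

Answer: no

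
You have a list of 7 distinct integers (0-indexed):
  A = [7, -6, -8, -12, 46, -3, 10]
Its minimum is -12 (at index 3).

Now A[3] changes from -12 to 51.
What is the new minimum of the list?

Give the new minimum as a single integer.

Answer: -8

Derivation:
Old min = -12 (at index 3)
Change: A[3] -12 -> 51
Changed element WAS the min. Need to check: is 51 still <= all others?
  Min of remaining elements: -8
  New min = min(51, -8) = -8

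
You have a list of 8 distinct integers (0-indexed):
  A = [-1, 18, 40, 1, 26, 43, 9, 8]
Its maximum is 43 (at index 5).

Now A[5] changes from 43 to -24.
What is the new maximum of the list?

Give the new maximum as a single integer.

Old max = 43 (at index 5)
Change: A[5] 43 -> -24
Changed element WAS the max -> may need rescan.
  Max of remaining elements: 40
  New max = max(-24, 40) = 40

Answer: 40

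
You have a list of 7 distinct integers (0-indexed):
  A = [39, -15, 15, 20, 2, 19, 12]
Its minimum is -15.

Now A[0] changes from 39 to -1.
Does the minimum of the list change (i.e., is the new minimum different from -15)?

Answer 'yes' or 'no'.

Old min = -15
Change: A[0] 39 -> -1
Changed element was NOT the min; min changes only if -1 < -15.
New min = -15; changed? no

Answer: no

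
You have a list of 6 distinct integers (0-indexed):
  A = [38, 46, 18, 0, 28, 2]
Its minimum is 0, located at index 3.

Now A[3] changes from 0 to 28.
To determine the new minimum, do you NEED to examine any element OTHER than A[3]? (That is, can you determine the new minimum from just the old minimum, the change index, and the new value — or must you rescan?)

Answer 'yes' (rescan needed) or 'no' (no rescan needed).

Old min = 0 at index 3
Change at index 3: 0 -> 28
Index 3 WAS the min and new value 28 > old min 0. Must rescan other elements to find the new min.
Needs rescan: yes

Answer: yes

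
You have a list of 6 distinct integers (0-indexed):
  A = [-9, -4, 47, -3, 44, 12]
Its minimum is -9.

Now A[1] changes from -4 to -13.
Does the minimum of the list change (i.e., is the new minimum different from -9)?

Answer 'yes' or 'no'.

Old min = -9
Change: A[1] -4 -> -13
Changed element was NOT the min; min changes only if -13 < -9.
New min = -13; changed? yes

Answer: yes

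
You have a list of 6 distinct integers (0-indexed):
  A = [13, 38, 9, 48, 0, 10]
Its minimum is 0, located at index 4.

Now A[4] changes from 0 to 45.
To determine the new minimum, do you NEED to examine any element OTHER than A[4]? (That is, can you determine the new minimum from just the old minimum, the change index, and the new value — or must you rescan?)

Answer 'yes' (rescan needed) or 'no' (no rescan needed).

Old min = 0 at index 4
Change at index 4: 0 -> 45
Index 4 WAS the min and new value 45 > old min 0. Must rescan other elements to find the new min.
Needs rescan: yes

Answer: yes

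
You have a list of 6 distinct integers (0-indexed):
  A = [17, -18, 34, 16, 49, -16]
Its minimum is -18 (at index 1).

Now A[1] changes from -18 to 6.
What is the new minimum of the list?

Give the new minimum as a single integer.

Old min = -18 (at index 1)
Change: A[1] -18 -> 6
Changed element WAS the min. Need to check: is 6 still <= all others?
  Min of remaining elements: -16
  New min = min(6, -16) = -16

Answer: -16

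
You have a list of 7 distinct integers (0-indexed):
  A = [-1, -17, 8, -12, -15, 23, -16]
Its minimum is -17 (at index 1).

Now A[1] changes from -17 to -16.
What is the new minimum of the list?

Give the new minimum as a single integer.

Answer: -16

Derivation:
Old min = -17 (at index 1)
Change: A[1] -17 -> -16
Changed element WAS the min. Need to check: is -16 still <= all others?
  Min of remaining elements: -16
  New min = min(-16, -16) = -16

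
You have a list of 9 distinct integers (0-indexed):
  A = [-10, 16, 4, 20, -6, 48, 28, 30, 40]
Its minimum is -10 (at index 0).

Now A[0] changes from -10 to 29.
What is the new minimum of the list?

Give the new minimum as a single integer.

Old min = -10 (at index 0)
Change: A[0] -10 -> 29
Changed element WAS the min. Need to check: is 29 still <= all others?
  Min of remaining elements: -6
  New min = min(29, -6) = -6

Answer: -6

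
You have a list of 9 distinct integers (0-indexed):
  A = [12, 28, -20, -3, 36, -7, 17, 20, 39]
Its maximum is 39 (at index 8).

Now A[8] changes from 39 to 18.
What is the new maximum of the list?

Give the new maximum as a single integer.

Old max = 39 (at index 8)
Change: A[8] 39 -> 18
Changed element WAS the max -> may need rescan.
  Max of remaining elements: 36
  New max = max(18, 36) = 36

Answer: 36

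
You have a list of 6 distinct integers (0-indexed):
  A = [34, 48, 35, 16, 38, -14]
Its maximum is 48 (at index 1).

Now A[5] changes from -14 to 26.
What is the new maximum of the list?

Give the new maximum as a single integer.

Answer: 48

Derivation:
Old max = 48 (at index 1)
Change: A[5] -14 -> 26
Changed element was NOT the old max.
  New max = max(old_max, new_val) = max(48, 26) = 48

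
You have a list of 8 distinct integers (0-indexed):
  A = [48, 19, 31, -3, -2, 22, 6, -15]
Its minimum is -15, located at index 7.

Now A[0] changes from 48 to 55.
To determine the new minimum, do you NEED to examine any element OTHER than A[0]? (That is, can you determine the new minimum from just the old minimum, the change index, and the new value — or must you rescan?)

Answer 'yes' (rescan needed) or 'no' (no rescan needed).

Answer: no

Derivation:
Old min = -15 at index 7
Change at index 0: 48 -> 55
Index 0 was NOT the min. New min = min(-15, 55). No rescan of other elements needed.
Needs rescan: no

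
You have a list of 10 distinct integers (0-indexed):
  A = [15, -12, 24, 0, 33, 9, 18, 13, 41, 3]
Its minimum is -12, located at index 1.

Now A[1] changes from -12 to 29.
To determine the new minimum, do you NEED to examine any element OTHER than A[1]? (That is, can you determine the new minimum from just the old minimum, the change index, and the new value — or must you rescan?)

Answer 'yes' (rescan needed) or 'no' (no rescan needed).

Answer: yes

Derivation:
Old min = -12 at index 1
Change at index 1: -12 -> 29
Index 1 WAS the min and new value 29 > old min -12. Must rescan other elements to find the new min.
Needs rescan: yes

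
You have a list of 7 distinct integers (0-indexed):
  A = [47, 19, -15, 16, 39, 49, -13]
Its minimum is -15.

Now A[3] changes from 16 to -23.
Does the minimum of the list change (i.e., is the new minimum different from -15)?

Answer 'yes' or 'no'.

Answer: yes

Derivation:
Old min = -15
Change: A[3] 16 -> -23
Changed element was NOT the min; min changes only if -23 < -15.
New min = -23; changed? yes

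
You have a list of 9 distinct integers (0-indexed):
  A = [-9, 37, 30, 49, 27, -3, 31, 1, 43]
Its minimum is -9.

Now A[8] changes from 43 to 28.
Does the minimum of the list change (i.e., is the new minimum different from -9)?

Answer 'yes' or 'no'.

Answer: no

Derivation:
Old min = -9
Change: A[8] 43 -> 28
Changed element was NOT the min; min changes only if 28 < -9.
New min = -9; changed? no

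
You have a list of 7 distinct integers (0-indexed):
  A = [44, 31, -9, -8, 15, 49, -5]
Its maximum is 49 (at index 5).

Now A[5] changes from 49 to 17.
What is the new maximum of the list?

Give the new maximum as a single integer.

Old max = 49 (at index 5)
Change: A[5] 49 -> 17
Changed element WAS the max -> may need rescan.
  Max of remaining elements: 44
  New max = max(17, 44) = 44

Answer: 44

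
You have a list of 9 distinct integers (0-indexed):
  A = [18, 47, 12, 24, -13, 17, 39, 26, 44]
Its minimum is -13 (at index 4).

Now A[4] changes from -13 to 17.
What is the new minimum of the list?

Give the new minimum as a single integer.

Old min = -13 (at index 4)
Change: A[4] -13 -> 17
Changed element WAS the min. Need to check: is 17 still <= all others?
  Min of remaining elements: 12
  New min = min(17, 12) = 12

Answer: 12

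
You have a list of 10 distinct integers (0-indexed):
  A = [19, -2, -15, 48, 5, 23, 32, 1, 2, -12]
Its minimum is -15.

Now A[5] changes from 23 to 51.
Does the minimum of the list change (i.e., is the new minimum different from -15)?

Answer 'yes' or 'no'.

Old min = -15
Change: A[5] 23 -> 51
Changed element was NOT the min; min changes only if 51 < -15.
New min = -15; changed? no

Answer: no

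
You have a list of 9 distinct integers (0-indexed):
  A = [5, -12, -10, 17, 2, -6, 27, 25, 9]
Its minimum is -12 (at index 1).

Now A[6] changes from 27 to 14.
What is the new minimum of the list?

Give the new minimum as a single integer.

Old min = -12 (at index 1)
Change: A[6] 27 -> 14
Changed element was NOT the old min.
  New min = min(old_min, new_val) = min(-12, 14) = -12

Answer: -12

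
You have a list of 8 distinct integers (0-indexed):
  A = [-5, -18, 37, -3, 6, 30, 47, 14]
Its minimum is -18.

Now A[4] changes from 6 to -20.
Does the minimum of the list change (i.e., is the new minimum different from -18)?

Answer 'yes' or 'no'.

Old min = -18
Change: A[4] 6 -> -20
Changed element was NOT the min; min changes only if -20 < -18.
New min = -20; changed? yes

Answer: yes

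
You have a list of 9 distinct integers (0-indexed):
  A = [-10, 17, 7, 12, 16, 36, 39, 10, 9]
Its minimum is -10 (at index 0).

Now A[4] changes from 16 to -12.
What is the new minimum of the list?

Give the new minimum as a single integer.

Old min = -10 (at index 0)
Change: A[4] 16 -> -12
Changed element was NOT the old min.
  New min = min(old_min, new_val) = min(-10, -12) = -12

Answer: -12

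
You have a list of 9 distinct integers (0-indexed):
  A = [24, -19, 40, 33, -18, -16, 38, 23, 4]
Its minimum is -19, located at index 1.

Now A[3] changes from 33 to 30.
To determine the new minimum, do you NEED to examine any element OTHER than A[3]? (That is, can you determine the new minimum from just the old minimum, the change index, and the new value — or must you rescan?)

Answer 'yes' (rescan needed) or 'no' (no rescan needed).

Old min = -19 at index 1
Change at index 3: 33 -> 30
Index 3 was NOT the min. New min = min(-19, 30). No rescan of other elements needed.
Needs rescan: no

Answer: no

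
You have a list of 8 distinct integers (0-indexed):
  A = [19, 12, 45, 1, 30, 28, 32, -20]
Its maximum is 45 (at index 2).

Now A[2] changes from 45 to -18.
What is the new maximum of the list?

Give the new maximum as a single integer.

Answer: 32

Derivation:
Old max = 45 (at index 2)
Change: A[2] 45 -> -18
Changed element WAS the max -> may need rescan.
  Max of remaining elements: 32
  New max = max(-18, 32) = 32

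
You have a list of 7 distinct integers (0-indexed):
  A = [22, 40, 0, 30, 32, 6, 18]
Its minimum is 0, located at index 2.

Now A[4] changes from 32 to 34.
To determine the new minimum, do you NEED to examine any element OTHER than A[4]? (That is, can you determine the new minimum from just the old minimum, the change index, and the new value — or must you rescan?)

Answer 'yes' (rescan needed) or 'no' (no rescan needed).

Old min = 0 at index 2
Change at index 4: 32 -> 34
Index 4 was NOT the min. New min = min(0, 34). No rescan of other elements needed.
Needs rescan: no

Answer: no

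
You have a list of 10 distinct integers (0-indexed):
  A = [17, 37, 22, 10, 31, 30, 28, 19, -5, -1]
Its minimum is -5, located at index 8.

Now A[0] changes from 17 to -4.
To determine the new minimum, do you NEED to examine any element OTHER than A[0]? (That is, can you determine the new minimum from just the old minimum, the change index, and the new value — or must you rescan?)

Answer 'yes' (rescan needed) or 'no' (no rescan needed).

Answer: no

Derivation:
Old min = -5 at index 8
Change at index 0: 17 -> -4
Index 0 was NOT the min. New min = min(-5, -4). No rescan of other elements needed.
Needs rescan: no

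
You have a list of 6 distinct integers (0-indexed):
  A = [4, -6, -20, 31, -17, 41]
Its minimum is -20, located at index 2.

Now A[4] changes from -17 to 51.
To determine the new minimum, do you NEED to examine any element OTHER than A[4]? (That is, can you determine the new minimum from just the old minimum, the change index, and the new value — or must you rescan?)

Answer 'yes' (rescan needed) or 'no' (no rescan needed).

Old min = -20 at index 2
Change at index 4: -17 -> 51
Index 4 was NOT the min. New min = min(-20, 51). No rescan of other elements needed.
Needs rescan: no

Answer: no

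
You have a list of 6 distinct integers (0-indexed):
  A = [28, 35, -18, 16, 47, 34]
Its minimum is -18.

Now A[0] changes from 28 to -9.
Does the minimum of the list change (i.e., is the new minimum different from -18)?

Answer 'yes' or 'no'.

Old min = -18
Change: A[0] 28 -> -9
Changed element was NOT the min; min changes only if -9 < -18.
New min = -18; changed? no

Answer: no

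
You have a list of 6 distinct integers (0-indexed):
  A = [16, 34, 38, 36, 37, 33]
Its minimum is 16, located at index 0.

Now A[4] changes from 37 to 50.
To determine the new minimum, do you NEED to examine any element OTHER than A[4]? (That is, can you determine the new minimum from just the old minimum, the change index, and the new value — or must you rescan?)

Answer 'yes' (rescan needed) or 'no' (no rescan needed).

Answer: no

Derivation:
Old min = 16 at index 0
Change at index 4: 37 -> 50
Index 4 was NOT the min. New min = min(16, 50). No rescan of other elements needed.
Needs rescan: no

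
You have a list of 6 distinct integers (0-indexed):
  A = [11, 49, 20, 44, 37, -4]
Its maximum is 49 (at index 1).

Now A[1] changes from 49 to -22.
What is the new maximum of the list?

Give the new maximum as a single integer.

Answer: 44

Derivation:
Old max = 49 (at index 1)
Change: A[1] 49 -> -22
Changed element WAS the max -> may need rescan.
  Max of remaining elements: 44
  New max = max(-22, 44) = 44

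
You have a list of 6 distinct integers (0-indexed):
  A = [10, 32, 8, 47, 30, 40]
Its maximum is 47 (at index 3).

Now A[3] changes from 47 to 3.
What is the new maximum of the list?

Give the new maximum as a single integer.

Old max = 47 (at index 3)
Change: A[3] 47 -> 3
Changed element WAS the max -> may need rescan.
  Max of remaining elements: 40
  New max = max(3, 40) = 40

Answer: 40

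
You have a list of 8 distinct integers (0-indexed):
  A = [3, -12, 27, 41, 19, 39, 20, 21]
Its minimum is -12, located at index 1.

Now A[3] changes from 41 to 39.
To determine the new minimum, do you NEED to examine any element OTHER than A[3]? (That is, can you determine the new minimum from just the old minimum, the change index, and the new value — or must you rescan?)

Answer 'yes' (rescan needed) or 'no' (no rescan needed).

Old min = -12 at index 1
Change at index 3: 41 -> 39
Index 3 was NOT the min. New min = min(-12, 39). No rescan of other elements needed.
Needs rescan: no

Answer: no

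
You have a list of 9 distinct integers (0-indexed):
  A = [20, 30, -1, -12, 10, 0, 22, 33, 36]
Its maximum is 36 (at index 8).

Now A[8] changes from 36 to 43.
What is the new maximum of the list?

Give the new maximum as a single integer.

Answer: 43

Derivation:
Old max = 36 (at index 8)
Change: A[8] 36 -> 43
Changed element WAS the max -> may need rescan.
  Max of remaining elements: 33
  New max = max(43, 33) = 43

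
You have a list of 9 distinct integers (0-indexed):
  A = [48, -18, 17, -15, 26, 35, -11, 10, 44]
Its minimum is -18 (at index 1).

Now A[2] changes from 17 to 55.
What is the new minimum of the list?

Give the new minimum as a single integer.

Old min = -18 (at index 1)
Change: A[2] 17 -> 55
Changed element was NOT the old min.
  New min = min(old_min, new_val) = min(-18, 55) = -18

Answer: -18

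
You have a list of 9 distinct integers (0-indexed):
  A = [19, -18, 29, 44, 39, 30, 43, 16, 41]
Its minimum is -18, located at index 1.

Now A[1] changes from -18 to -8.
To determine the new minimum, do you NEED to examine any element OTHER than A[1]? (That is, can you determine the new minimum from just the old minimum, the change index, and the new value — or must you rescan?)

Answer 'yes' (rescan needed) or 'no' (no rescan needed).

Old min = -18 at index 1
Change at index 1: -18 -> -8
Index 1 WAS the min and new value -8 > old min -18. Must rescan other elements to find the new min.
Needs rescan: yes

Answer: yes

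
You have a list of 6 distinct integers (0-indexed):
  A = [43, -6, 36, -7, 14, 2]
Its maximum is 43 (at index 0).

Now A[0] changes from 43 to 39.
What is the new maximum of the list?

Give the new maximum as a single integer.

Old max = 43 (at index 0)
Change: A[0] 43 -> 39
Changed element WAS the max -> may need rescan.
  Max of remaining elements: 36
  New max = max(39, 36) = 39

Answer: 39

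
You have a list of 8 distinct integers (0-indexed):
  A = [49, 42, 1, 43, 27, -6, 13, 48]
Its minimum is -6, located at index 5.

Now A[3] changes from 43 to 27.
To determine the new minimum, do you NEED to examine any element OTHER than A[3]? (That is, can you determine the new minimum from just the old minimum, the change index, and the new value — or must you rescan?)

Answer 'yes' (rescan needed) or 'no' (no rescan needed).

Old min = -6 at index 5
Change at index 3: 43 -> 27
Index 3 was NOT the min. New min = min(-6, 27). No rescan of other elements needed.
Needs rescan: no

Answer: no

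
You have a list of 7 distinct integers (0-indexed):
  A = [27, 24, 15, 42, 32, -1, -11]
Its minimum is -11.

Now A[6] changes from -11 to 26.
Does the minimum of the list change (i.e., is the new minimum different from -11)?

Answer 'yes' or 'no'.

Old min = -11
Change: A[6] -11 -> 26
Changed element was the min; new min must be rechecked.
New min = -1; changed? yes

Answer: yes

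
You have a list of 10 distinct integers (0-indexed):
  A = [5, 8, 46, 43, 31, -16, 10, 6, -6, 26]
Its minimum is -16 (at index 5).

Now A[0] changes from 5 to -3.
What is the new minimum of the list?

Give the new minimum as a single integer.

Old min = -16 (at index 5)
Change: A[0] 5 -> -3
Changed element was NOT the old min.
  New min = min(old_min, new_val) = min(-16, -3) = -16

Answer: -16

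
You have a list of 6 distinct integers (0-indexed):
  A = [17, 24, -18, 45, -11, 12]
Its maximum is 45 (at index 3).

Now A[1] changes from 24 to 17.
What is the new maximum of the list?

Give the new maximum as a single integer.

Old max = 45 (at index 3)
Change: A[1] 24 -> 17
Changed element was NOT the old max.
  New max = max(old_max, new_val) = max(45, 17) = 45

Answer: 45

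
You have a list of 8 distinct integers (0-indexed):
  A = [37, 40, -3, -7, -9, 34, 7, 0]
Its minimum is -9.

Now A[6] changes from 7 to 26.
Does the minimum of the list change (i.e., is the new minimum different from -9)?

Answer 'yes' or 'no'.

Answer: no

Derivation:
Old min = -9
Change: A[6] 7 -> 26
Changed element was NOT the min; min changes only if 26 < -9.
New min = -9; changed? no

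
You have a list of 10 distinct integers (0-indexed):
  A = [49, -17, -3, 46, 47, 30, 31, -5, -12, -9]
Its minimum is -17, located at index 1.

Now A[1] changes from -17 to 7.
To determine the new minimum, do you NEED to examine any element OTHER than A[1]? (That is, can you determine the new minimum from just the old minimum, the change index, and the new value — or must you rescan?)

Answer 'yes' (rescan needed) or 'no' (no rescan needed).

Answer: yes

Derivation:
Old min = -17 at index 1
Change at index 1: -17 -> 7
Index 1 WAS the min and new value 7 > old min -17. Must rescan other elements to find the new min.
Needs rescan: yes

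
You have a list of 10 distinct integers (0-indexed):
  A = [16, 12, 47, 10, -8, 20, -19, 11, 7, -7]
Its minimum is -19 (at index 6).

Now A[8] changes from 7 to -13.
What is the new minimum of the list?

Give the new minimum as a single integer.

Answer: -19

Derivation:
Old min = -19 (at index 6)
Change: A[8] 7 -> -13
Changed element was NOT the old min.
  New min = min(old_min, new_val) = min(-19, -13) = -19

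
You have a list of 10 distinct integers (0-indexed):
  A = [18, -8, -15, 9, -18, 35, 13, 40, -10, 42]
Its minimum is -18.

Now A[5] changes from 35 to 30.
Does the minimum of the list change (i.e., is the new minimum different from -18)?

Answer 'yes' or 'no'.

Old min = -18
Change: A[5] 35 -> 30
Changed element was NOT the min; min changes only if 30 < -18.
New min = -18; changed? no

Answer: no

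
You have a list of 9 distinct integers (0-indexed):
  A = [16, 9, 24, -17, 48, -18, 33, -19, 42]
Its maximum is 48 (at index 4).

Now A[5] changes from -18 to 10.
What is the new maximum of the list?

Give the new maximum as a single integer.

Answer: 48

Derivation:
Old max = 48 (at index 4)
Change: A[5] -18 -> 10
Changed element was NOT the old max.
  New max = max(old_max, new_val) = max(48, 10) = 48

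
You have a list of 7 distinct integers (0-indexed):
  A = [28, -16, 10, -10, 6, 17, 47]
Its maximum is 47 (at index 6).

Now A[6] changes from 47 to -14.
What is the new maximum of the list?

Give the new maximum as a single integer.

Answer: 28

Derivation:
Old max = 47 (at index 6)
Change: A[6] 47 -> -14
Changed element WAS the max -> may need rescan.
  Max of remaining elements: 28
  New max = max(-14, 28) = 28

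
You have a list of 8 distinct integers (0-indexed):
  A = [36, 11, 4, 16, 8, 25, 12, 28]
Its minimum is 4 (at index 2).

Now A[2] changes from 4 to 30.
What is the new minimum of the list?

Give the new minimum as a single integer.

Answer: 8

Derivation:
Old min = 4 (at index 2)
Change: A[2] 4 -> 30
Changed element WAS the min. Need to check: is 30 still <= all others?
  Min of remaining elements: 8
  New min = min(30, 8) = 8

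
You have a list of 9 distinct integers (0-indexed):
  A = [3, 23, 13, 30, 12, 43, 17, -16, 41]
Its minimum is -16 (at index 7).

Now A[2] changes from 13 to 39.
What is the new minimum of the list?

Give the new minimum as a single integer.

Answer: -16

Derivation:
Old min = -16 (at index 7)
Change: A[2] 13 -> 39
Changed element was NOT the old min.
  New min = min(old_min, new_val) = min(-16, 39) = -16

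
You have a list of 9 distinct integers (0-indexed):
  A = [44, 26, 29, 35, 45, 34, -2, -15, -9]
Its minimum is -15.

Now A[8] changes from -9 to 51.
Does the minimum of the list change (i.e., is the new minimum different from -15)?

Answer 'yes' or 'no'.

Old min = -15
Change: A[8] -9 -> 51
Changed element was NOT the min; min changes only if 51 < -15.
New min = -15; changed? no

Answer: no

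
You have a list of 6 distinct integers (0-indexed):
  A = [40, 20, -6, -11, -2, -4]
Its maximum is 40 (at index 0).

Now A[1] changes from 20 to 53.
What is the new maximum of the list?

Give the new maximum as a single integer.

Answer: 53

Derivation:
Old max = 40 (at index 0)
Change: A[1] 20 -> 53
Changed element was NOT the old max.
  New max = max(old_max, new_val) = max(40, 53) = 53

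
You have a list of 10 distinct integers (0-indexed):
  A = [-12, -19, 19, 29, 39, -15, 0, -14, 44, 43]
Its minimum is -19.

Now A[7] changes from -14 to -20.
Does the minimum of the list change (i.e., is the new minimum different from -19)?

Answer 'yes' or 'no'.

Answer: yes

Derivation:
Old min = -19
Change: A[7] -14 -> -20
Changed element was NOT the min; min changes only if -20 < -19.
New min = -20; changed? yes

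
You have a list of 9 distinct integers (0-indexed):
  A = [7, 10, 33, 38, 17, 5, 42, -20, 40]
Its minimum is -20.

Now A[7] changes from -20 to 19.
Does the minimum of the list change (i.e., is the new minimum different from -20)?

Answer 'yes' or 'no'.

Old min = -20
Change: A[7] -20 -> 19
Changed element was the min; new min must be rechecked.
New min = 5; changed? yes

Answer: yes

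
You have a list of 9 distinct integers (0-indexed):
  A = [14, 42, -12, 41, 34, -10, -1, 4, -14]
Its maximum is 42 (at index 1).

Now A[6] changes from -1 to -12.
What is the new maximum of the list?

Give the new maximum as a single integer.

Answer: 42

Derivation:
Old max = 42 (at index 1)
Change: A[6] -1 -> -12
Changed element was NOT the old max.
  New max = max(old_max, new_val) = max(42, -12) = 42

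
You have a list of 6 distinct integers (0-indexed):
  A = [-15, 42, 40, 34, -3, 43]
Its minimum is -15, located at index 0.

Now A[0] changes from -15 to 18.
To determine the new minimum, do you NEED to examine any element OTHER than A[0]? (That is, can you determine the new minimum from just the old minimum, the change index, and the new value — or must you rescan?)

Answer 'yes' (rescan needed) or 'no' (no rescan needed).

Old min = -15 at index 0
Change at index 0: -15 -> 18
Index 0 WAS the min and new value 18 > old min -15. Must rescan other elements to find the new min.
Needs rescan: yes

Answer: yes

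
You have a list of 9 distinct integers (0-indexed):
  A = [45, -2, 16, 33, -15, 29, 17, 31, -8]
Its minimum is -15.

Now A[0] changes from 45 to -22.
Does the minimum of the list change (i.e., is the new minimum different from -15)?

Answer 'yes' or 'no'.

Answer: yes

Derivation:
Old min = -15
Change: A[0] 45 -> -22
Changed element was NOT the min; min changes only if -22 < -15.
New min = -22; changed? yes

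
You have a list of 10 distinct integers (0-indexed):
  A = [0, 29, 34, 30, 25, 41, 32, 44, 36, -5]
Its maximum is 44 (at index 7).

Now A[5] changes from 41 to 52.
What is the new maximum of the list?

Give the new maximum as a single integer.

Old max = 44 (at index 7)
Change: A[5] 41 -> 52
Changed element was NOT the old max.
  New max = max(old_max, new_val) = max(44, 52) = 52

Answer: 52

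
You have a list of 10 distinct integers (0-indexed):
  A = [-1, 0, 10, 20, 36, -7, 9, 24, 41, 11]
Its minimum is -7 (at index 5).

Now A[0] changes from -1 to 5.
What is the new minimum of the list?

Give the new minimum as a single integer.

Answer: -7

Derivation:
Old min = -7 (at index 5)
Change: A[0] -1 -> 5
Changed element was NOT the old min.
  New min = min(old_min, new_val) = min(-7, 5) = -7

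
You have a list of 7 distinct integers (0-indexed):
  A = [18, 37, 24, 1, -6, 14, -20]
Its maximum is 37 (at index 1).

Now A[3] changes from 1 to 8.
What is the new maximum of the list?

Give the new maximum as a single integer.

Answer: 37

Derivation:
Old max = 37 (at index 1)
Change: A[3] 1 -> 8
Changed element was NOT the old max.
  New max = max(old_max, new_val) = max(37, 8) = 37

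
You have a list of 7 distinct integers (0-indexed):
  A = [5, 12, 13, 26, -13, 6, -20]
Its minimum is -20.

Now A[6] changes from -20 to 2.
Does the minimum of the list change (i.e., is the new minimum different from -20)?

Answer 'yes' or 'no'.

Answer: yes

Derivation:
Old min = -20
Change: A[6] -20 -> 2
Changed element was the min; new min must be rechecked.
New min = -13; changed? yes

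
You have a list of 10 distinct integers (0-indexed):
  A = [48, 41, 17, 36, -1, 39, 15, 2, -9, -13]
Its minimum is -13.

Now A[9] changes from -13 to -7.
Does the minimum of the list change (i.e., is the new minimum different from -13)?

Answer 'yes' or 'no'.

Answer: yes

Derivation:
Old min = -13
Change: A[9] -13 -> -7
Changed element was the min; new min must be rechecked.
New min = -9; changed? yes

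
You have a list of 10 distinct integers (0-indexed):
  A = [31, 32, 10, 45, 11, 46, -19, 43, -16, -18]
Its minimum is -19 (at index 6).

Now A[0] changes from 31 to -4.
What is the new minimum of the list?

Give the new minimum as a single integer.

Answer: -19

Derivation:
Old min = -19 (at index 6)
Change: A[0] 31 -> -4
Changed element was NOT the old min.
  New min = min(old_min, new_val) = min(-19, -4) = -19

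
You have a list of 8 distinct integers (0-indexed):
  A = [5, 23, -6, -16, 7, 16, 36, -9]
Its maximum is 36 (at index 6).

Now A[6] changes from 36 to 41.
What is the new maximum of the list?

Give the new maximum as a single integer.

Old max = 36 (at index 6)
Change: A[6] 36 -> 41
Changed element WAS the max -> may need rescan.
  Max of remaining elements: 23
  New max = max(41, 23) = 41

Answer: 41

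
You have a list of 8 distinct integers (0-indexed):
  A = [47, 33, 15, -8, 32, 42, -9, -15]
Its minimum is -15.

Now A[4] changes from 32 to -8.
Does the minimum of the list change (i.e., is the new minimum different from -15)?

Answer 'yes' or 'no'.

Old min = -15
Change: A[4] 32 -> -8
Changed element was NOT the min; min changes only if -8 < -15.
New min = -15; changed? no

Answer: no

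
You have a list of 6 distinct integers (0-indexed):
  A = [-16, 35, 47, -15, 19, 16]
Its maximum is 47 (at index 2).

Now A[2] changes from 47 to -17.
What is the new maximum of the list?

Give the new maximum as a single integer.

Answer: 35

Derivation:
Old max = 47 (at index 2)
Change: A[2] 47 -> -17
Changed element WAS the max -> may need rescan.
  Max of remaining elements: 35
  New max = max(-17, 35) = 35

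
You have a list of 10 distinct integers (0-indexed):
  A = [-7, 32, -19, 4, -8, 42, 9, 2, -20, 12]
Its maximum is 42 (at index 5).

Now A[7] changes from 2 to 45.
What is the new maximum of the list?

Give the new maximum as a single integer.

Old max = 42 (at index 5)
Change: A[7] 2 -> 45
Changed element was NOT the old max.
  New max = max(old_max, new_val) = max(42, 45) = 45

Answer: 45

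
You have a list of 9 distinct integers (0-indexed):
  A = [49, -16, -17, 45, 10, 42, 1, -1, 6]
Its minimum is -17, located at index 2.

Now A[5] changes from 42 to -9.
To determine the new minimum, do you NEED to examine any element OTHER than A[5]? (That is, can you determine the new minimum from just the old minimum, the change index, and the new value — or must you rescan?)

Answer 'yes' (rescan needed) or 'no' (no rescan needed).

Old min = -17 at index 2
Change at index 5: 42 -> -9
Index 5 was NOT the min. New min = min(-17, -9). No rescan of other elements needed.
Needs rescan: no

Answer: no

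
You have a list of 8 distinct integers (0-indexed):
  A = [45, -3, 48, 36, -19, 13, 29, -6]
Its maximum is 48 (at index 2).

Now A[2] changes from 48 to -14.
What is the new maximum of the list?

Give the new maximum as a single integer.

Answer: 45

Derivation:
Old max = 48 (at index 2)
Change: A[2] 48 -> -14
Changed element WAS the max -> may need rescan.
  Max of remaining elements: 45
  New max = max(-14, 45) = 45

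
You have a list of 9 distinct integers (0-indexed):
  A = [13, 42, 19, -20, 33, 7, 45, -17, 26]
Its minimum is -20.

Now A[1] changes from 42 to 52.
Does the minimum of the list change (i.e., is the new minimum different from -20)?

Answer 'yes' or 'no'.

Answer: no

Derivation:
Old min = -20
Change: A[1] 42 -> 52
Changed element was NOT the min; min changes only if 52 < -20.
New min = -20; changed? no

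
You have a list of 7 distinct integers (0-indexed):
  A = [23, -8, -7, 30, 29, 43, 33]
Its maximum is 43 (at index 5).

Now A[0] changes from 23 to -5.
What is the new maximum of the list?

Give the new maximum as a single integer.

Old max = 43 (at index 5)
Change: A[0] 23 -> -5
Changed element was NOT the old max.
  New max = max(old_max, new_val) = max(43, -5) = 43

Answer: 43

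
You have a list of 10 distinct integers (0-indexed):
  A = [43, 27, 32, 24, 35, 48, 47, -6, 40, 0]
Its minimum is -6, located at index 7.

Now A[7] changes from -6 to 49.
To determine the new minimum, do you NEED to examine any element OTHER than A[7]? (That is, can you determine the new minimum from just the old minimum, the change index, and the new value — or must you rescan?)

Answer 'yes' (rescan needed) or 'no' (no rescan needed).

Answer: yes

Derivation:
Old min = -6 at index 7
Change at index 7: -6 -> 49
Index 7 WAS the min and new value 49 > old min -6. Must rescan other elements to find the new min.
Needs rescan: yes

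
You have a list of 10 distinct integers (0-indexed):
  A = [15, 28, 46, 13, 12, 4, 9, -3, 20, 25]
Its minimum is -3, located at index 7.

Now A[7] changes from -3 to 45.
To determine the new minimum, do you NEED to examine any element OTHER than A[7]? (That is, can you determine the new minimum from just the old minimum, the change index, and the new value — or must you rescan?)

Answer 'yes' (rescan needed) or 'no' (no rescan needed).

Answer: yes

Derivation:
Old min = -3 at index 7
Change at index 7: -3 -> 45
Index 7 WAS the min and new value 45 > old min -3. Must rescan other elements to find the new min.
Needs rescan: yes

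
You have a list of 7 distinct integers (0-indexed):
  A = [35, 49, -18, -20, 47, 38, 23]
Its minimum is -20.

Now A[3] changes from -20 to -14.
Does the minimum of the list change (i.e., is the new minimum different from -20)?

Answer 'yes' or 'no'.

Answer: yes

Derivation:
Old min = -20
Change: A[3] -20 -> -14
Changed element was the min; new min must be rechecked.
New min = -18; changed? yes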